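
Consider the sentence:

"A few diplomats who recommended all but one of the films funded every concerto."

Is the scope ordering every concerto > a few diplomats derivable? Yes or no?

Yes

*every concerto* sits in the matrix clause, not in the relative clause on *a few diplomats*.
Ordinary QR to a clause-peripheral position gives the wide-scope LF for the lower DP.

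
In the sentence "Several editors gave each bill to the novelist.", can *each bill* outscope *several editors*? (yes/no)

Yes

Both DPs are arguments of the same predicate; there is no clause or island boundary between them.
No island intervenes, so both surface and inverse scope are derivable.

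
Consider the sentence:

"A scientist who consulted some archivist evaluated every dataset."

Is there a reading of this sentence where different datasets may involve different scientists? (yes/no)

Yes

This is the *every dataset* > *a scientist* reading.
The RC *who consulted some archivist* is an island, but *every dataset* is not inside it — it is the matrix object, a clausemate of *a scientist*.
No island intervenes, so both surface and inverse scope are derivable.
The sentence is scopally ambiguous between *a scientist* > *every dataset* and *every dataset* > *a scientist*.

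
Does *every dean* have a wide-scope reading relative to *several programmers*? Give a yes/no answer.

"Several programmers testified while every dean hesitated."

No

The DP *every dean* is contained in the adjunct clause *while every dean hesitated*.
The adjunct-island constraint bars QR out of an adverbial clause.
Hence only narrow scope for *every dean* (under *several programmers*) survives.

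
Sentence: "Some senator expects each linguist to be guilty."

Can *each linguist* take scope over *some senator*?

*each linguist* is the subject of an ECM infinitive — the infinitival complement of an ECM verb is not a scope island, so *each linguist* can raise into the matrix clause.
Clause-internal QR can adjoin the lower DP above the subject, yielding the inverse reading.

Yes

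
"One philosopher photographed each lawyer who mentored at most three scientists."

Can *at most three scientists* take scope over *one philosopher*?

Structurally, *at most three scientists* is inside the relative clause *who mentored at most three scientists* modifying *each lawyer*.
A relative clause is a scope island — quantifier raising cannot cross its boundary.
*at most three scientists* > *one philosopher* would require crossing that boundary, which is illicit.
(Only the surface reading survives: one fixed philosopher with respect to all the relevant scientists.)

No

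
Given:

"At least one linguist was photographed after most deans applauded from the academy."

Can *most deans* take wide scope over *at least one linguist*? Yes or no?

No

*most deans* sits inside the adjunct clause *after most deans applauded from the academy*.
Since the clause is an adjunct (not a complement), the Adjunct Condition blocks QR across its edge.
So *most deans* cannot raise to a position above *at least one linguist*.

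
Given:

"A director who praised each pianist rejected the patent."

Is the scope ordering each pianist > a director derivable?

No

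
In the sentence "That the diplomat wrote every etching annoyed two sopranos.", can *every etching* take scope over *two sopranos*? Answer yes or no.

The target quantifier *every etching* is part of the sentential subject *that the diplomat wrote every etching*.
Sentential subjects are islands: a quantifier inside the subject clause cannot raise over the matrix predicate.
The ordering *every etching* > *two sopranos* is therefore underivable.

No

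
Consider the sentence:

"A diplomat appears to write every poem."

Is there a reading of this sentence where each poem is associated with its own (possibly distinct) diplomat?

This is the *every poem* > *a diplomat* reading.
*every poem* is inside a raising infinitive, which is transparent to QR (no CP barrier), so it behaves as a matrix argument.
No island intervenes, so both surface and inverse scope are derivable.
The sentence is scopally ambiguous between *a diplomat* > *every poem* and *every poem* > *a diplomat*.

Yes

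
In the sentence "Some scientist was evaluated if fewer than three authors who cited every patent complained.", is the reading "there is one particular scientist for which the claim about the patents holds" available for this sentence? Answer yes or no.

Yes

This is the *some scientist* > *every patent* reading.
Nothing needs to raise for *some scientist* > *every patent*, so no island constraint is at stake.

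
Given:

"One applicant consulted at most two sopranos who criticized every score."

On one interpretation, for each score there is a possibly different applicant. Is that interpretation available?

That reading corresponds to *every score* > *one applicant*.
*every score* is embedded in the relative clause *who criticized every score* modifying *at most two sopranos*.
QR out of a relative clause is ruled out by the relative-clause island constraint.
So the wide-scope reading for *every score* is blocked.
(Only the surface reading survives: one fixed applicant with respect to all the relevant scores.)

No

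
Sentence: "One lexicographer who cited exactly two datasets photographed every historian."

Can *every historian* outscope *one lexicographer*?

The relative clause *who cited exactly two datasets* modifies *one lexicographer*, but *every historian* is not inside that relative clause — it is an argument of the matrix verb.
No island intervenes, so both surface and inverse scope are derivable.

Yes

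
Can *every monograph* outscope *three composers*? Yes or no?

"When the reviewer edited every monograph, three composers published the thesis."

*every monograph* is embedded in the adjunct clause *when the reviewer edited every monograph*.
Adjunct clauses are scope islands: a quantifier inside an adjunct cannot raise into the matrix clause.
*every monograph* > *three composers* would require crossing that boundary, which is illicit.

No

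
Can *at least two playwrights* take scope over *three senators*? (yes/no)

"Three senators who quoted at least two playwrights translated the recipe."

Structurally, *at least two playwrights* is inside the relative clause *who quoted at least two playwrights*.
Relative clauses block scope extraction: QR cannot target a position outside the modified NP.
*at least two playwrights* > *three senators* would require crossing that boundary, which is illicit.

No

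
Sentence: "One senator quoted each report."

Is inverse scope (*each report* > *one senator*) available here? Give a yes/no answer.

Yes

*one senator* and *each report* are co-arguments of the matrix verb, with nothing but a clause-internal boundary between them.
No island intervenes, so both surface and inverse scope are derivable.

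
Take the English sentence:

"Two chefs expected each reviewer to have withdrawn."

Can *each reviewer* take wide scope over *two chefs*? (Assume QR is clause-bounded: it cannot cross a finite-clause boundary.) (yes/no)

Yes

*each reviewer* is the subject of an ECM infinitive — the infinitival complement of an ECM verb is not a scope island, so *each reviewer* can raise into the matrix clause.
Clause-internal QR can adjoin the lower DP above the subject, yielding the inverse reading.
The sentence is scopally ambiguous between *two chefs* > *each reviewer* and *each reviewer* > *two chefs*.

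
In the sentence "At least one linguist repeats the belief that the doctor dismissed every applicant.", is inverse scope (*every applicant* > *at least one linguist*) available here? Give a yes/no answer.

The target quantifier *every applicant* is part of the complex NP *the belief that the doctor dismissed every applicant*.
Since the clause is the complement of a nominal head, the CNPC blocks scope extraction.
*every applicant* is confined to the island and cannot take scope over *at least one linguist*.

No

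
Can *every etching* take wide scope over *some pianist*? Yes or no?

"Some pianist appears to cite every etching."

*every etching* is the object of the infinitival complement of a raising predicate; raising infinitives are transparent for QR, so the two DPs are in effect clausemates.
Ordinary QR to a clause-peripheral position gives the wide-scope LF for the lower DP.
The sentence is scopally ambiguous between *some pianist* > *every etching* and *every etching* > *some pianist*.

Yes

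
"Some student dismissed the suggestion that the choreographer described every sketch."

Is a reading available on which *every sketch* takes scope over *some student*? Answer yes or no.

*every sketch* occurs within the complex NP *the suggestion that the choreographer described every sketch*.
Noun-complement clauses are scope islands (the Complex NP Constraint): a quantifier inside one cannot scope into the matrix.
*every sketch* is confined to the island and cannot take scope over *some student*.

No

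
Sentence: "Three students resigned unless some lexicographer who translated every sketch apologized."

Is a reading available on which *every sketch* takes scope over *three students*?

No

The target quantifier *every sketch* is part of the relative clause *who translated every sketch*, which is itself inside the adjunct *unless some lexicographer who translated every sketch apologized*.
Both the relative clause and the enclosing adjunct are scope islands; QR cannot cross either.
Hence only narrow scope for *every sketch* (under *three students*) survives.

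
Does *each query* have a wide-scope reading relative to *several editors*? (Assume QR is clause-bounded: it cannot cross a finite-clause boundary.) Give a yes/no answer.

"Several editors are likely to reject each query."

Yes

*each query* is the object of the infinitival complement of a raising predicate; raising infinitives are transparent for QR, so the two DPs are in effect clausemates.
Nothing blocks QR of the lower DP to a position above the higher one, so inverse scope is available.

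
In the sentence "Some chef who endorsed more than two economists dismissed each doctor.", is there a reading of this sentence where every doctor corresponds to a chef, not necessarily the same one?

Yes

The paraphrase describes the scope ordering *each doctor* > *some chef*.
Although the sentence contains a relative clause (*who endorsed more than two economists*), *each doctor* is outside it, in the matrix VP.
Ordinary QR to a clause-peripheral position gives the wide-scope LF for the lower DP.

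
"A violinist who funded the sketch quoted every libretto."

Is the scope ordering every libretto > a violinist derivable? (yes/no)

Yes

*every libretto* is a matrix argument; only *a violinist* is modified by the relative clause *who funded the sketch*, so the RC island is irrelevant to the target quantifier.
Ordinary QR to a clause-peripheral position gives the wide-scope LF for the lower DP.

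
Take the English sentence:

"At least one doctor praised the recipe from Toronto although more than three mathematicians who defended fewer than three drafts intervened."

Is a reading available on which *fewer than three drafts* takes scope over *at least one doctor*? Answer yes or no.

No

Structurally, *fewer than three drafts* is inside the relative clause *who defended fewer than three drafts*, which is itself inside the adjunct *although more than three mathematicians who defended fewer than three drafts intervened*.
Nested islands: the RC island is itself inside an adjunct island, so wide scope is doubly excluded.
*fewer than three drafts* is confined to the island and cannot take scope over *at least one doctor*.
(Only the surface reading survives: one fixed doctor with respect to all the relevant drafts.)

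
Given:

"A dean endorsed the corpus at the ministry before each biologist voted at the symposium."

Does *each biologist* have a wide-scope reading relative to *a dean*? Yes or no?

No

*each biologist* sits inside the adjunct clause *before each biologist voted at the symposium*.
Since the clause is an adjunct (not a complement), the Adjunct Condition blocks QR across its edge.
*each biologist* > *a dean* would require crossing that boundary, which is illicit.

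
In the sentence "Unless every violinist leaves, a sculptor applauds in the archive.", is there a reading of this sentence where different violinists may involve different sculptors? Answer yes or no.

No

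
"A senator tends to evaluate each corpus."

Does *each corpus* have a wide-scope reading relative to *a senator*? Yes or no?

Yes

The matrix predicate is a raising verb, whose infinitival complement is not a scope island — *each corpus* can QR into the matrix clause.
No island intervenes, so both surface and inverse scope are derivable.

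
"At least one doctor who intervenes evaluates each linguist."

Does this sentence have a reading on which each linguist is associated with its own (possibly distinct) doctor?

The paraphrase describes the scope ordering *each linguist* > *at least one doctor*.
The relative clause *who intervenes* modifies *at least one doctor*, but *each linguist* is not inside that relative clause — it is an argument of the matrix verb.
With no island boundary between them, the object can take inverse scope over the subject via ordinary QR within the clause.

Yes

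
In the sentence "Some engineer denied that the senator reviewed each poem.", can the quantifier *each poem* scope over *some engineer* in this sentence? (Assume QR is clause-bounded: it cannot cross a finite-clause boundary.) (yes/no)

No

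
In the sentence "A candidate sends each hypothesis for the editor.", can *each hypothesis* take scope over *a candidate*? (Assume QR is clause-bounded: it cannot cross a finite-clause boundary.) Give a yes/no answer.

Yes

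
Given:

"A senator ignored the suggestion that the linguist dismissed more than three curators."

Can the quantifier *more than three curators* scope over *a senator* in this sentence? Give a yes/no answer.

Structurally, *more than three curators* is inside the complex NP *the suggestion that the linguist dismissed more than three curators*.
Noun-complement clauses are scope islands (the Complex NP Constraint): a quantifier inside one cannot scope into the matrix.
Hence only narrow scope for *more than three curators* (under *a senator*) survives.

No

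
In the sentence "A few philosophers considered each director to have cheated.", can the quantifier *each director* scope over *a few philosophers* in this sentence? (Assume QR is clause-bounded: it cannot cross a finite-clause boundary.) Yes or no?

Yes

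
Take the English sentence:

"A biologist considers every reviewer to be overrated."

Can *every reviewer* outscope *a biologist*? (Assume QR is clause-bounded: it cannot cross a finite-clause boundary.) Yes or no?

Yes

This is an ECM construction: *every reviewer* is the infinitival subject, Case-marked by the matrix verb, and the infinitive is transparent for QR.
No island intervenes, so both surface and inverse scope are derivable.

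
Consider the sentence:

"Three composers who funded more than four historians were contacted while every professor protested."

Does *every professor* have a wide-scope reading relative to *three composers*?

No

*every professor* occurs within the adjunct clause *while every professor protested*.
Adjunct clauses are scope islands: a quantifier inside an adjunct cannot raise into the matrix clause.
*every professor* is confined to the island and cannot take scope over *three composers*.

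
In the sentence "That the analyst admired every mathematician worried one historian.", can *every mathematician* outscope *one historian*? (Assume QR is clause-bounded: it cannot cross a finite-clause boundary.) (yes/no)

No

Structurally, *every mathematician* is inside the sentential subject *that the analyst admired every mathematician*.
Clausal subjects are scope islands; QR from inside the subject into the matrix is barred.
*every mathematician* is confined to the island and cannot take scope over *one historian*.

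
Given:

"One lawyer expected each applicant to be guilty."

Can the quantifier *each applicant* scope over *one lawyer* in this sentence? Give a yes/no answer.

The ECM infinitive is scope-transparent — *each applicant* is free to raise above *one lawyer*.
No island intervenes, so both surface and inverse scope are derivable.
Both orderings are possible: *one lawyer* > *each applicant* and *each applicant* > *one lawyer*.

Yes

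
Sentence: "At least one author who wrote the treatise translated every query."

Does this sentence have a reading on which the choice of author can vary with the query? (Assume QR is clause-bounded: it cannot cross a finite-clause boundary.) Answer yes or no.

Yes

The described interpretation is the *every query* > *at least one author* scoping.
The RC *who wrote the treatise* is an island, but *every query* is not inside it — it is the matrix object, a clausemate of *at least one author*.
QR within a single clause is free, so the lower quantifier may take scope over the higher one.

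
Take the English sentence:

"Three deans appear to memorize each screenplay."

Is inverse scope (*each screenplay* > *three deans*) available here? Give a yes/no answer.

Yes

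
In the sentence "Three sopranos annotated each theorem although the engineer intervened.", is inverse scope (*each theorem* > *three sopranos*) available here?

Yes

The adjunct clause does not contain *each theorem*, which is the matrix object.
Clause-internal QR can adjoin the lower DP above the subject, yielding the inverse reading.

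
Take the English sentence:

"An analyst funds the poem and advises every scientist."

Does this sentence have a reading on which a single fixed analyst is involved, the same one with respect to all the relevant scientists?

Yes

This is the *an analyst* > *every scientist* reading.
That is the surface-scope ordering, which is always one of the available readings — island constraints only ever restrict inverse scope.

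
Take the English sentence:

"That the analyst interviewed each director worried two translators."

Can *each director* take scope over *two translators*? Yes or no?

*each director* is embedded in the sentential subject *that the analyst interviewed each director*.
Clausal subjects are scope islands; QR from inside the subject into the matrix is barred.
So *each director* cannot raise to a position above *two translators*.

No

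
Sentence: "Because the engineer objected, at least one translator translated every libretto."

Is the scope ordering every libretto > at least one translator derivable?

Yes

Although there is an adjunct clause, *every libretto* is in the main clause, not inside the adjunct.
Nothing blocks QR of the lower DP to a position above the higher one, so inverse scope is available.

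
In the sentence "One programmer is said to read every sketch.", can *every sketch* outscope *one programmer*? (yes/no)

*every sketch* is inside a raising infinitive, which is transparent to QR (no CP barrier), so it behaves as a matrix argument.
No island intervenes, so both surface and inverse scope are derivable.

Yes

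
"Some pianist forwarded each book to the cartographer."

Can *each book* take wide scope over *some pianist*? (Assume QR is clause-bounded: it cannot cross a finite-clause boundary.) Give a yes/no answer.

Both DPs are arguments of the same predicate; there is no clause or island boundary between them.
Since no island is crossed, the inverse ordering is licensed alongside surface scope.

Yes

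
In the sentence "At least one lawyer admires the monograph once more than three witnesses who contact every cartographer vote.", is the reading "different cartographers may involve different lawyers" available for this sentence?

The described interpretation is the *every cartographer* > *at least one lawyer* scoping.
*every cartographer* is embedded in the relative clause *who contact every cartographer*, which is itself inside the adjunct *once more than three witnesses who contact every cartographer vote*.
Two island boundaries intervene — the relative clause and the adjunct. Either alone would block QR.
The inverse ordering *every cartographer* > *at least one lawyer* is therefore underivable.
(Only the surface reading survives: one fixed lawyer with respect to all the relevant cartographers.)

No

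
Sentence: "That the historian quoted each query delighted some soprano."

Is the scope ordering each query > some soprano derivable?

The DP *each query* is contained in the sentential subject *that the historian quoted each query*.
The Sentential Subject Constraint rules out raising the quantifier out of the that-clause subject.
So the wide-scope reading for *each query* is blocked.

No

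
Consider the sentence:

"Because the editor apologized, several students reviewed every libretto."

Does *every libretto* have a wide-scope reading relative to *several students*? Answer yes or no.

Yes

Although there is an adjunct clause, *every libretto* is in the main clause, not inside the adjunct.
Ordinary QR to a clause-peripheral position gives the wide-scope LF for the lower DP.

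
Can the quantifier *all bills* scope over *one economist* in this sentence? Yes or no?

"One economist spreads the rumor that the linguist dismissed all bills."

No

*all bills* occurs within the complex NP *the rumor that the linguist dismissed all bills*.
Noun-complement clauses are scope islands (the Complex NP Constraint): a quantifier inside one cannot scope into the matrix.
So the wide-scope reading for *all bills* is blocked.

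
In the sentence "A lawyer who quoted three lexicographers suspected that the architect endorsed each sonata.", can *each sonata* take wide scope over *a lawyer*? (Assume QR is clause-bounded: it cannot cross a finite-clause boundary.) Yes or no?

The DP *each sonata* is contained in the finite complement clause *that the architect endorsed each sonata*.
Under clause-bounded QR, a quantifier in an embedded finite clause cannot raise into the matrix clause.
There is no licit LF on which *each sonata* c-commands *a lawyer*.

No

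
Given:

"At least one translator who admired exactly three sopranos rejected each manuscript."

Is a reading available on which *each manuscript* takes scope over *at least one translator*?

*each manuscript* is a matrix argument; only *at least one translator* is modified by the relative clause *who admired exactly three sopranos*, so the RC island is irrelevant to the target quantifier.
Ordinary QR to a clause-peripheral position gives the wide-scope LF for the lower DP.

Yes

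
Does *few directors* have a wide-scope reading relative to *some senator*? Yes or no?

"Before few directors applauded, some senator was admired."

No

*few directors* sits inside the adjunct clause *before few directors applauded*.
Adjunct clauses are scope islands: a quantifier inside an adjunct cannot raise into the matrix clause.
*few directors* is confined to the island and cannot take scope over *some senator*.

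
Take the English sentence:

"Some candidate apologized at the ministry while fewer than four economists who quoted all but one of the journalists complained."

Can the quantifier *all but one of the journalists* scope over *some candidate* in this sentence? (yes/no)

No

*all but one of the journalists* occurs within the relative clause *who quoted all but one of the journalists*, which is itself inside the adjunct *while fewer than four economists who quoted all but one of the journalists complained*.
Nested islands: the RC island is itself inside an adjunct island, so wide scope is doubly excluded.
*all but one of the journalists* > *some candidate* would require crossing that boundary, which is illicit.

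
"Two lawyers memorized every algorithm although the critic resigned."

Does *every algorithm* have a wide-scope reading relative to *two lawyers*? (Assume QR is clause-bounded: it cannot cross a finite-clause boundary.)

Yes

The adjunct clause does not contain *every algorithm*, which is the matrix object.
Nothing blocks QR of the lower DP to a position above the higher one, so inverse scope is available.
So *every algorithm* > *two lawyers* is among the available readings.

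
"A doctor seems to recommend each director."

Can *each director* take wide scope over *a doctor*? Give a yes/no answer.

The matrix predicate is a raising verb, whose infinitival complement is not a scope island — *each director* can QR into the matrix clause.
Ordinary QR to a clause-peripheral position gives the wide-scope LF for the lower DP.
Both orderings are possible: *a doctor* > *each director* and *each director* > *a doctor*.

Yes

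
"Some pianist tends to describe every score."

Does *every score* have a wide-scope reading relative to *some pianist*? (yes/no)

*every score* is the object of the infinitival complement of a raising predicate; raising infinitives are transparent for QR, so the two DPs are in effect clausemates.
Clause-internal QR can adjoin the lower DP above the subject, yielding the inverse reading.
The sentence is scopally ambiguous between *some pianist* > *every score* and *every score* > *some pianist*.

Yes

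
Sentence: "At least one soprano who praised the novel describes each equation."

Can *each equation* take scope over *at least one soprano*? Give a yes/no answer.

*each equation* sits in the matrix clause, not in the relative clause on *at least one soprano*.
Clause-internal QR can adjoin the lower DP above the subject, yielding the inverse reading.

Yes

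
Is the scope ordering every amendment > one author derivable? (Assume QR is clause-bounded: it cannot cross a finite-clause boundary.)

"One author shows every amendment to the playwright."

*one author* and *every amendment* are co-arguments of the matrix verb, with nothing but a clause-internal boundary between them.
No island intervenes, so both surface and inverse scope are derivable.

Yes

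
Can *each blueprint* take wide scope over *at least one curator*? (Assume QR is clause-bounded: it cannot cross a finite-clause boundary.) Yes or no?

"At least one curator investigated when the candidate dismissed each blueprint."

The DP *each blueprint* is contained in the embedded question *when the candidate dismissed each blueprint*.
Embedded questions are wh-islands: a quantifier inside an indirect question cannot QR into the matrix clause.
So *each blueprint* cannot raise high enough to outscope *at least one curator*; only the surface ordering *at least one curator* > *each blueprint* is available.

No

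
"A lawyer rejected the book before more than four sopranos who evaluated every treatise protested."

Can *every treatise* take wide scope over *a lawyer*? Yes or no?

The DP *every treatise* is contained in the relative clause *who evaluated every treatise*, which is itself inside the adjunct *before more than four sopranos who evaluated every treatise protested*.
Nested islands: the RC island is itself inside an adjunct island, so wide scope is doubly excluded.
*every treatise* is confined to the island and cannot take scope over *a lawyer*.

No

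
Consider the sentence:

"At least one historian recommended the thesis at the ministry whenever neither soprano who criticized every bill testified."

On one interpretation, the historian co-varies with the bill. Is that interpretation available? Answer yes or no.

No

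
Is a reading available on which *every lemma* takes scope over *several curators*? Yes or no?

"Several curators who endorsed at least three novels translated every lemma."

Yes

*every lemma* is a matrix argument; only *several curators* is modified by the relative clause *who endorsed at least three novels*, so the RC island is irrelevant to the target quantifier.
Since no island is crossed, the inverse ordering is licensed alongside surface scope.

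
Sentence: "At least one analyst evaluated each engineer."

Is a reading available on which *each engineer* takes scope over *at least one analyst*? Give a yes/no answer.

*at least one analyst* and *each engineer* are co-arguments of the matrix verb, with nothing but a clause-internal boundary between them.
No island intervenes, so both surface and inverse scope are derivable.

Yes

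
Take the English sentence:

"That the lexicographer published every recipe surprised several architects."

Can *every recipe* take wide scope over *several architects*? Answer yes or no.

*every recipe* occurs within the sentential subject *that the lexicographer published every recipe*.
Clausal subjects are scope islands; QR from inside the subject into the matrix is barred.
So the wide-scope reading for *every recipe* is blocked.

No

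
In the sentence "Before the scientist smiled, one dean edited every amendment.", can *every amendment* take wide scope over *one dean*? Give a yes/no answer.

Yes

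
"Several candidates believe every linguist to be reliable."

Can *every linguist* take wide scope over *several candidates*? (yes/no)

Yes

The ECM infinitive is scope-transparent — *every linguist* is free to raise above *several candidates*.
Ordinary QR to a clause-peripheral position gives the wide-scope LF for the lower DP.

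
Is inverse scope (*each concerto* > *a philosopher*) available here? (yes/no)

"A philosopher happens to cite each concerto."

Infinitival complements of raising predicates do not block QR; *each concerto* and *a philosopher* are effectively clausemates.
QR within a single clause is free, so the lower quantifier may take scope over the higher one.
The sentence is scopally ambiguous between *a philosopher* > *each concerto* and *each concerto* > *a philosopher*.

Yes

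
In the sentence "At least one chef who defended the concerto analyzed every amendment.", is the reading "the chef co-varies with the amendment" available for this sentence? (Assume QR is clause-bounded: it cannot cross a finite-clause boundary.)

Yes

This is the *every amendment* > *at least one chef* reading.
*every amendment* is a matrix argument; only *at least one chef* is modified by the relative clause *who defended the concerto*, so the RC island is irrelevant to the target quantifier.
Ordinary QR to a clause-peripheral position gives the wide-scope LF for the lower DP.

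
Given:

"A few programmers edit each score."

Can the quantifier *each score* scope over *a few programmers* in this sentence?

*each score* and *a few programmers* are in the same minimal clause.
Nothing blocks QR of the lower DP to a position above the higher one, so inverse scope is available.
So *each score* > *a few programmers* is among the available readings.

Yes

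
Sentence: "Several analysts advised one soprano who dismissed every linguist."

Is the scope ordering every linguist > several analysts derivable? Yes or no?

No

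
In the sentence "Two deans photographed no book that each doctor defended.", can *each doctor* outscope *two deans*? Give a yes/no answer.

*each doctor* occurs within the relative clause *that each doctor defended* modifying *no book*.
Relative clauses block scope extraction: QR cannot target a position outside the modified NP.
So *each doctor* cannot raise high enough to outscope *two deans*; only the surface ordering *two deans* > *each doctor* is available.

No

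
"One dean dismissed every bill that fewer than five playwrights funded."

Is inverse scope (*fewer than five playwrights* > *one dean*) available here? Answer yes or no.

The target quantifier *fewer than five playwrights* is part of the relative clause *that fewer than five playwrights funded* modifying *every bill*.
The relative clause forms an island for QR, so the quantifier is confined to the head noun's restrictor.
There is no licit LF on which *fewer than five playwrights* c-commands *one dean*.
(Only the surface reading survives: one fixed dean with respect to all the relevant playwrights.)

No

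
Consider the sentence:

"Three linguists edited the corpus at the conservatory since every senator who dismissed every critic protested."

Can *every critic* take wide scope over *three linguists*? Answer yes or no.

The target quantifier *every critic* is part of the relative clause *who dismissed every critic*, which is itself inside the adjunct *since every senator who dismissed every critic protested*.
Two island boundaries intervene — the relative clause and the adjunct. Either alone would block QR.
*every critic* is confined to the island and cannot take scope over *three linguists*.

No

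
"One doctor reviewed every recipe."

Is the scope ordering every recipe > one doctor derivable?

*every recipe* and *one doctor* are in the same minimal clause.
Ordinary QR to a clause-peripheral position gives the wide-scope LF for the lower DP.

Yes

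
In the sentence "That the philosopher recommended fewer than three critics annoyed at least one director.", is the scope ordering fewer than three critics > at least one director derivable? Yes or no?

The DP *fewer than three critics* is contained in the sentential subject *that the philosopher recommended fewer than three critics*.
The Sentential Subject Constraint rules out raising the quantifier out of the that-clause subject.
So *fewer than three critics* cannot raise to a position above *at least one director*.

No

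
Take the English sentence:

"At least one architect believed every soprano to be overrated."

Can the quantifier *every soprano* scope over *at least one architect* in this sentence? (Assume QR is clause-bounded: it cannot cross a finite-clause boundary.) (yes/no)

Yes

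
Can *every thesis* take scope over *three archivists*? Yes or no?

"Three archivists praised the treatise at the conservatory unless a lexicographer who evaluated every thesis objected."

No

Structurally, *every thesis* is inside the relative clause *who evaluated every thesis*, which is itself inside the adjunct *unless a lexicographer who evaluated every thesis objected*.
Two island boundaries intervene — the relative clause and the adjunct. Either alone would block QR.
So *every thesis* cannot raise high enough to outscope *three archivists*; only the surface ordering *three archivists* > *every thesis* is available.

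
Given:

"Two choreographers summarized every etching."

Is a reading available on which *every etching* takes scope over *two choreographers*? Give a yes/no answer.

Yes

Both DPs are arguments of the same predicate; there is no clause or island boundary between them.
Nothing blocks QR of the lower DP to a position above the higher one, so inverse scope is available.
So *every etching* > *two choreographers* is among the available readings.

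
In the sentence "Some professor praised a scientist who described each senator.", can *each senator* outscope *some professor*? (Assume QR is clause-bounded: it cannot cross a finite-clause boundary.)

No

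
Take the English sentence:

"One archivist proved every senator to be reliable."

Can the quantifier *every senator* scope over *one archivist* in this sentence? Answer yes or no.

Yes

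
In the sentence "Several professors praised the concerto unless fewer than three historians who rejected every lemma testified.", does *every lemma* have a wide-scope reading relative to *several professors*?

No

*every lemma* is embedded in the relative clause *who rejected every lemma*, which is itself inside the adjunct *unless fewer than three historians who rejected every lemma testified*.
The quantifier would have to escape first the RC and then the adjunct — two independent island violations.
So *every lemma* cannot raise high enough to outscope *several professors*; only the surface ordering *several professors* > *every lemma* is available.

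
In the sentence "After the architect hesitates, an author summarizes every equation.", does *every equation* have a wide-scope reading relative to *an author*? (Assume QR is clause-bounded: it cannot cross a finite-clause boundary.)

Yes

Although there is an adjunct clause, *every equation* is in the main clause, not inside the adjunct.
Clause-internal QR can adjoin the lower DP above the subject, yielding the inverse reading.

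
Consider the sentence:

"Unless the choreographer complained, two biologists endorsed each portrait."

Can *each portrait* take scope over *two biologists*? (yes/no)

Yes

*each portrait* is a matrix argument; the adjunct is an island but the target quantifier is outside it.
Since no island is crossed, the inverse ordering is licensed alongside surface scope.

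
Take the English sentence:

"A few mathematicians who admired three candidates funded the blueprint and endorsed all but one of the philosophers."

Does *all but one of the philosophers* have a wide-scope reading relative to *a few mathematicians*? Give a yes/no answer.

No

The DP *all but one of the philosophers* is contained in one conjunct of the coordinate structure (*endorsed all but one of the philosophers*).
The Coordinate Structure Constraint blocks movement (including QR) out of a single conjunct.
Hence only narrow scope for *all but one of the philosophers* (under *a few mathematicians*) survives.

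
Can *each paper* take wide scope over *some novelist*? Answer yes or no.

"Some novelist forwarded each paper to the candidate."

Both DPs are arguments of the same predicate; there is no clause or island boundary between them.
No island intervenes, so both surface and inverse scope are derivable.

Yes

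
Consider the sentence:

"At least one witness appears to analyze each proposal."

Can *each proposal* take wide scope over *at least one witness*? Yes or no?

Yes

The matrix predicate is a raising verb, whose infinitival complement is not a scope island — *each proposal* can QR into the matrix clause.
Since no island is crossed, the inverse ordering is licensed alongside surface scope.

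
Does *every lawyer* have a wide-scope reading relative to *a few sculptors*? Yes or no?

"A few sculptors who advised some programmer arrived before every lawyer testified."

No

The DP *every lawyer* is contained in the adjunct clause *before every lawyer testified*.
The adjunct-island constraint bars QR out of an adverbial clause.
The inverse ordering *every lawyer* > *a few sculptors* is therefore underivable.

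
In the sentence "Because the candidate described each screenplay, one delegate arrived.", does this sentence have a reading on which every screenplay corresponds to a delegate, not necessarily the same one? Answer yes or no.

The paraphrase describes the scope ordering *each screenplay* > *one delegate*.
The DP *each screenplay* is contained in the adjunct clause *because the candidate described each screenplay*.
Since the clause is an adjunct (not a complement), the Adjunct Condition blocks QR across its edge.
So the wide-scope reading for *each screenplay* is blocked.

No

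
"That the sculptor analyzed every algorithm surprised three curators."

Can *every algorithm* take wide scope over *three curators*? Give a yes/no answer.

The target quantifier *every algorithm* is part of the sentential subject *that the sculptor analyzed every algorithm*.
Subjects — clausal subjects included — are islands for extraction, and QR is no exception.
There is no licit LF on which *every algorithm* c-commands *three curators*.

No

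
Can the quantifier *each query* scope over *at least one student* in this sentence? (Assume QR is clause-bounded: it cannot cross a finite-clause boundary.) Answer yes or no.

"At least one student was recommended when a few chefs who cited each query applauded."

No

The DP *each query* is contained in the relative clause *who cited each query*, which is itself inside the adjunct *when a few chefs who cited each query applauded*.
Two island boundaries intervene — the relative clause and the adjunct. Either alone would block QR.
So *each query* cannot raise high enough to outscope *at least one student*; only the surface ordering *at least one student* > *each query* is available.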